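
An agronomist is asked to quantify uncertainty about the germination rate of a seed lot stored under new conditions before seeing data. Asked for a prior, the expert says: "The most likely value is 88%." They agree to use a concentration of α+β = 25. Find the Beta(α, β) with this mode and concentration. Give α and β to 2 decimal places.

For α,β > 1 the Beta mode is (α−1)/(α+β−2). With α+β = 25, the mode is (α−1)/23.
Set (α−1)/23 = 0.88 → α = 1 + 0.88·23 = 21.24.
β = 25 − α = 3.76.

α = 21.24, β = 3.76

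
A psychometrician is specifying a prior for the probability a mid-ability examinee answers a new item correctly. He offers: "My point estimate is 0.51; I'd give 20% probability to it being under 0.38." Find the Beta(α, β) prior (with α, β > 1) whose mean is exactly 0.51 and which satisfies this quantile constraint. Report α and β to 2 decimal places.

α ≈ 5.39, β ≈ 5.18

With mean 0.51 fixed, write α = 0.51s, β = 0.49s where s = α+β.
Need P(θ < 0.38) = 0.2 under Beta(0.51s, 0.49s). Normal approximation: (q−m)/√(m(1−m)/s) ≈ z_{0.2} = -0.842, so s ≈ 0.51·0.49·(-0.842)²/(0.38−0.51)² = 10.5.
At s = 10.5: P(θ<0.38) ≈ 0.201. Adjusting to match 0.2 gives s ≈ 10.57.
So α = 0.51·10.57 ≈ 5.39, β = 0.49·10.57 ≈ 5.18.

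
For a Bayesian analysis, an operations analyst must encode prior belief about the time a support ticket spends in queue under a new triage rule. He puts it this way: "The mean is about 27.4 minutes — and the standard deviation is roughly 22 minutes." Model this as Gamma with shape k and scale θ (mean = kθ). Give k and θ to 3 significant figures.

For Gamma(k, scale θ): mean = kθ, variance = kθ², so CV = 1/√k.
CV = SD/mean = 22/27.4 = 0.8029, hence k = 1/CV² = 1.55.
Then θ = mean/k = 27.4/1.55 = 17.7.

k ≈ 1.55, θ ≈ 17.7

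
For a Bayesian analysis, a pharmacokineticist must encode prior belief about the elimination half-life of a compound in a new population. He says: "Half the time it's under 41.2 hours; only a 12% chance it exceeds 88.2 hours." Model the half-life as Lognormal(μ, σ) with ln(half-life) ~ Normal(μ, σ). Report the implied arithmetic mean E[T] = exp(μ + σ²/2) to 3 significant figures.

If T ~ Lognormal(μ,σ) then ln T ~ Normal(μ,σ), so the p-quantile of ln T is μ + z_p·σ.
ln(41.2) = 3.718 and ln(88.2) = 4.48; z_{0.5} = 0, z_{0.88} = 1.175.
σ = (4.48 − 3.718)/(1.175 − (0)) = 0.648.
μ = 3.718 − (0)·0.648 = 3.718.
E[T] = exp(μ + σ²/2) = exp(3.718 + 0.2098) = 50.8 hours.

E[T] ≈ 50.8 hours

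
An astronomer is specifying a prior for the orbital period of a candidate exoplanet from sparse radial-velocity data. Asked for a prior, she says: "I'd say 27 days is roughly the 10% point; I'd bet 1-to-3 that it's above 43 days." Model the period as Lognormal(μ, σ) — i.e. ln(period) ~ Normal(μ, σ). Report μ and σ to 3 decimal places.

μ ≈ 3.601, σ ≈ 0.238

If T ~ Lognormal(μ,σ) then ln T ~ Normal(μ,σ), so the p-quantile of ln T is μ + z_p·σ.
ln(27) = 3.296 and ln(43) = 3.761; z_{0.1} = -1.282, z_{0.75} = 0.6745.
σ = (3.761 − 3.296)/(0.6745 − (-1.282)) = 0.238.
μ = 3.296 − (-1.282)·0.238 = 3.601.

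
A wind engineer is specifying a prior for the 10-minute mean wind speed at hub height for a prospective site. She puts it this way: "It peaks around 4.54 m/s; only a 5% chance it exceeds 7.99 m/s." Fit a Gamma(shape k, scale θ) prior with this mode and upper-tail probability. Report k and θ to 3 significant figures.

Gamma(k,θ) with k>1 has mode (k−1)θ, so θ = 4.54/(k−1).
Need P(X < 7.99) = 0.95 with θ tied to k this way. Start at k = 2, θ = 4.54: P(X<7.99) ≈ 0.525.
Too low — raise k to concentrate. Iterating converges to k ≈ 9.73.
Then θ = 4.54/(9.73−1) ≈ 0.52.

k ≈ 9.73, θ ≈ 0.52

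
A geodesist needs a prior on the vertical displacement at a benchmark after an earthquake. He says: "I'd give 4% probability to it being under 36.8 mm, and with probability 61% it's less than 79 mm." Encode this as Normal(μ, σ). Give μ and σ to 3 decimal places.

μ = 73.193, σ = 20.788

For Normal(μ,σ), the p-quantile is μ + z_p·σ. Here z_{0.04} = -1.751, z_{0.61} = 0.2793.
So 36.8 = μ − 1.751σ and 79 = μ + 0.2793σ.
Subtracting: σ = (79 − 36.8)/(0.2793 − (-1.751)) = 20.788.
Then μ = 36.8 − (-1.751)·20.788 = 73.193.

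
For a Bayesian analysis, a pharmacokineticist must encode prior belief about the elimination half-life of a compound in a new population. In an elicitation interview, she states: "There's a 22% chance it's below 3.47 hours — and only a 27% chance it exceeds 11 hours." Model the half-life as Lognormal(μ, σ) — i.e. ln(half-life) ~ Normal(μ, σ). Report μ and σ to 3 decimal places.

μ ≈ 1.887, σ ≈ 0.833

If T ~ Lognormal(μ,σ) then ln T ~ Normal(μ,σ), so the p-quantile of ln T is μ + z_p·σ.
ln(3.47) = 1.244 and ln(11) = 2.398; z_{0.22} = -0.7722, z_{0.73} = 0.6128.
σ = (2.398 − 1.244)/(0.6128 − (-0.7722)) = 0.833.
μ = 1.244 − (-0.7722)·0.833 = 1.887.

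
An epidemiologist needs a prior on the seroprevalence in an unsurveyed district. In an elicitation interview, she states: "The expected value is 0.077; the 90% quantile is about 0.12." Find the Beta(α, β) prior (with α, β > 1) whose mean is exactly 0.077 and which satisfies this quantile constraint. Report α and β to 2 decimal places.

With mean 0.077 fixed, write α = 0.077s, β = 0.923s where s = α+β.
Need P(θ < 0.12) = 0.9 under Beta(0.077s, 0.923s). Normal approximation: (q−m)/√(m(1−m)/s) ≈ z_{0.9} = 1.28, so s ≈ 0.077·0.923·(1.28)²/(0.12−0.077)² = 63.1.
At s = 63.1: P(θ<0.12) ≈ 0.893. Adjusting to match 0.9 gives s ≈ 68.40.
So α = 0.077·68.40 ≈ 5.27, β = 0.923·68.40 ≈ 63.13.

α ≈ 5.27, β ≈ 63.13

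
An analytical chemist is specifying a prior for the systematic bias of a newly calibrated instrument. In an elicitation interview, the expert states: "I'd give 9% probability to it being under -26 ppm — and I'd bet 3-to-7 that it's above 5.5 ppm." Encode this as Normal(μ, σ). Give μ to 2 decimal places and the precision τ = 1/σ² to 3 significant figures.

μ = -3.36, τ = 0.00351

The p-quantile of Normal(μ,σ) is μ + z_p·σ, with z_{0.09} = -1.341 and z_{0.7} = 0.5244.
Eliminate σ: μ = (z₂·x₁ − z₁·x₂)/(z₂ − z₁) = (0.5244·-26 − (-1.341)·5.5)/1.865 = -3.36.
Then σ = (x₂ − x₁)/(z₂ − z₁) = (5.5 − -26)/1.865 = 16.89.
Precision τ = 1/σ² = 1/16.89² = 0.00351.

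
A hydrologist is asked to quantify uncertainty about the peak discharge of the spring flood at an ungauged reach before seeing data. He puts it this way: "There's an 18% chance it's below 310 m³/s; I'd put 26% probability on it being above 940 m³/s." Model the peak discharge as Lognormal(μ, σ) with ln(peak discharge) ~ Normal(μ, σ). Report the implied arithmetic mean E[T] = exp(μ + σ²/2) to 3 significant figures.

If T ~ Lognormal(μ,σ) then ln T ~ Normal(μ,σ), so the p-quantile of ln T is μ + z_p·σ.
ln(310) = 5.737 and ln(940) = 6.846; z_{0.18} = -0.9154, z_{0.74} = 0.6433.
σ = (6.846 − 5.737)/(0.6433 − (-0.9154)) = 0.712.
μ = 5.737 − (-0.9154)·0.712 = 6.388.
E[T] = exp(μ + σ²/2) = exp(6.388 + 0.2532) = 766 m³/s.

E[T] ≈ 766 m³/s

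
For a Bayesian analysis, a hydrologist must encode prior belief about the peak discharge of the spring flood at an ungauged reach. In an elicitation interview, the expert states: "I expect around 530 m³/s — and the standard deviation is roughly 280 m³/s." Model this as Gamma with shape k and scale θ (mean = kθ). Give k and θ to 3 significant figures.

For Gamma(k, scale θ): mean = kθ, variance = kθ², so CV = 1/√k.
CV = SD/mean = 280/530 = 0.5283, hence k = 1/CV² = 3.58.
Then θ = mean/k = 530/3.58 = 148.

k ≈ 3.58, θ ≈ 148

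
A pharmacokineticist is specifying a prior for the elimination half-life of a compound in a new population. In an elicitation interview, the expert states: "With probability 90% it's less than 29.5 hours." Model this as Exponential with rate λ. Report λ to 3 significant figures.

P(T < 29.5) = 1 − e^(−λ·29.5) = 0.9, so λ = −ln(1−0.9)/29.5 = −ln(0.1)/29.5 = 0.0781.

λ ≈ 0.0781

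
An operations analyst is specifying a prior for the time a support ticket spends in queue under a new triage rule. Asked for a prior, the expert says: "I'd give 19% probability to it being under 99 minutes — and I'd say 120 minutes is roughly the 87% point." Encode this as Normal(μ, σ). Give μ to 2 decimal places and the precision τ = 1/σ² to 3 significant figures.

The p-quantile of Normal(μ,σ) is μ + z_p·σ, with z_{0.19} = -0.8779 and z_{0.87} = 1.126.
Eliminate σ: μ = (z₂·x₁ − z₁·x₂)/(z₂ − z₁) = (1.126·99 − (-0.8779)·120)/2.004 = 108.20.
Then σ = (x₂ − x₁)/(z₂ − z₁) = (120 − 99)/2.004 = 10.48.
Precision τ = 1/σ² = 1/10.48² = 0.00911.

μ = 108.20, τ = 0.00911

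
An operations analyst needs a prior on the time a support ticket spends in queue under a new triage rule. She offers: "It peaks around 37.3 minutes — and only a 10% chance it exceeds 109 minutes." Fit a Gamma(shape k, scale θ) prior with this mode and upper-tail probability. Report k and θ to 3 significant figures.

k ≈ 2.66, θ ≈ 22.5

Gamma(k,θ) with k>1 has mode (k−1)θ, so θ = 37.3/(k−1).
Need P(X < 109) = 0.9 with θ tied to k this way. Start at k = 2, θ = 37.3: P(X<109) ≈ 0.789.
Too low — raise k to concentrate. Iterating converges to k ≈ 2.66.
Then θ = 37.3/(2.66−1) ≈ 22.5.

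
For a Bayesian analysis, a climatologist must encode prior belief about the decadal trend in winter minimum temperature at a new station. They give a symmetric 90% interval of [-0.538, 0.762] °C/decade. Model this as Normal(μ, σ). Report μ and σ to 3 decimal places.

A symmetric 90% interval runs μ ± z·σ with z = 1.645.
Half-width = 0.65, so σ = 0.65/1.645 = 0.395.
μ is the interval midpoint, 0.112.

μ = 0.112, σ = 0.395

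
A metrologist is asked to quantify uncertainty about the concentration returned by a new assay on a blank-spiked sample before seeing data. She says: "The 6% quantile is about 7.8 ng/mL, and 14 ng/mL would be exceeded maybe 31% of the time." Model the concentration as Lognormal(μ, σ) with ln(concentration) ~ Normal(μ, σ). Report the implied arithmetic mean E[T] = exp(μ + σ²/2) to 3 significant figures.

If T ~ Lognormal(μ,σ) then ln T ~ Normal(μ,σ), so the p-quantile of ln T is μ + z_p·σ.
ln(7.8) = 2.054 and ln(14) = 2.639; z_{0.06} = -1.555, z_{0.69} = 0.4959.
σ = (2.639 − 2.054)/(0.4959 − (-1.555)) = 0.285.
μ = 2.054 − (-1.555)·0.285 = 2.498.
E[T] = exp(μ + σ²/2) = exp(2.498 + 0.0407) = 12.7 ng/mL.

E[T] ≈ 12.7 ng/mL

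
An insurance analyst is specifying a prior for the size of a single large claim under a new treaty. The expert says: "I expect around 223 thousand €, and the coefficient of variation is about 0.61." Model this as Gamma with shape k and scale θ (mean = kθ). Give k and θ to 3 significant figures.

For Gamma(k, scale θ): mean = kθ, variance = kθ², so CV = 1/√k.
CV = 0.61, hence k = 1/CV² = 2.69.
Then θ = mean/k = 223/2.69 = 83.

k ≈ 2.69, θ ≈ 83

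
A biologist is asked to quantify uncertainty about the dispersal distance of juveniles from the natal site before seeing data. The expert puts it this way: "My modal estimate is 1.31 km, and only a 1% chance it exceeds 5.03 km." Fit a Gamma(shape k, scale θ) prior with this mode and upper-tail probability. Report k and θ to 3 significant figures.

k ≈ 3.34, θ ≈ 0.561

Gamma(k,θ) with k>1 has mode (k−1)θ, so θ = 1.31/(k−1).
Need P(X < 5.03) = 0.99 with θ tied to k this way. Start at k = 2, θ = 1.31: P(X<5.03) ≈ 0.896.
Too low — raise k to concentrate. Iterating converges to k ≈ 3.34.
Then θ = 1.31/(3.34−1) ≈ 0.561.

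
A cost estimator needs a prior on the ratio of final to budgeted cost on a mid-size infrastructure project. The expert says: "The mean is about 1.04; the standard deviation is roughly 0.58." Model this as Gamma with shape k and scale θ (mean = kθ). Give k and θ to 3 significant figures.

k ≈ 3.22, θ ≈ 0.323

For Gamma(k, scale θ): mean = kθ, variance = kθ², so CV = 1/√k.
CV = SD/mean = 0.58/1.04 = 0.5577, hence k = 1/CV² = 3.22.
Then θ = mean/k = 1.04/3.22 = 0.323.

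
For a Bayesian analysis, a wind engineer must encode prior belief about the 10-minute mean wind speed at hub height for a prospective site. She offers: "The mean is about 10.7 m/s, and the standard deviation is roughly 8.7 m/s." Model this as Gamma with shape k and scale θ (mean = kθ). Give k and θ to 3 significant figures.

k ≈ 1.51, θ ≈ 7.07

For Gamma(k, scale θ): mean = kθ, variance = kθ², so CV = 1/√k.
CV = SD/mean = 8.7/10.7 = 0.8131, hence k = 1/CV² = 1.51.
Then θ = mean/k = 10.7/1.51 = 7.07.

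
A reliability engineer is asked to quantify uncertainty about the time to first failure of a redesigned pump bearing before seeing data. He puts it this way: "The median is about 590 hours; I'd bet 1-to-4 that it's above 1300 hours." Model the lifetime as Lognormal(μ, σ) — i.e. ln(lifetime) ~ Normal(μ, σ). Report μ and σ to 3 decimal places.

μ ≈ 6.380, σ ≈ 0.939

If T ~ Lognormal(μ,σ) then ln T ~ Normal(μ,σ), so the p-quantile of ln T is μ + z_p·σ.
ln(590) = 6.38 and ln(1300) = 7.17; z_{0.5} = 0, z_{0.8} = 0.8416.
σ = (7.17 − 6.38)/(0.8416 − (0)) = 0.939.
μ = 6.38 − (0)·0.939 = 6.380.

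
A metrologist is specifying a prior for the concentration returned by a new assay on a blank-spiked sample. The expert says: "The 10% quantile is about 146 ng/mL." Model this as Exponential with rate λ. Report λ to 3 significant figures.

λ ≈ 0.000722

P(T < 146.0) = 1 − e^(−λ·146.0) = 0.1, so λ = −ln(1−0.1)/146.0 = −ln(0.9)/146.0 = 0.000722.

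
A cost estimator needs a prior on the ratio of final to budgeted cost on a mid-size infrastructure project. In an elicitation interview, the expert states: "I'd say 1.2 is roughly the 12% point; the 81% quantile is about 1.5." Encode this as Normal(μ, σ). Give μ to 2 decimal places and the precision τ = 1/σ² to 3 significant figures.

μ = 1.37, τ = 46.8

The p-quantile of Normal(μ,σ) is μ + z_p·σ, with z_{0.12} = -1.175 and z_{0.81} = 0.8779.
Eliminate σ: μ = (z₂·x₁ − z₁·x₂)/(z₂ − z₁) = (0.8779·1.2 − (-1.175)·1.5)/2.053 = 1.37.
Then σ = (x₂ − x₁)/(z₂ − z₁) = (1.5 − 1.2)/2.053 = 0.15.
Precision τ = 1/σ² = 1/0.1461² = 46.8.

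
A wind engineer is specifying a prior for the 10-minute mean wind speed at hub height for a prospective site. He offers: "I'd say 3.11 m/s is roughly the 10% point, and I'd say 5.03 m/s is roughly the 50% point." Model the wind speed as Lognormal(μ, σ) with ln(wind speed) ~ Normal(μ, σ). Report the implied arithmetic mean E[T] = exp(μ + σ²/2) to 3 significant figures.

E[T] ≈ 5.4 m/s

If T ~ Lognormal(μ,σ) then ln T ~ Normal(μ,σ), so the p-quantile of ln T is μ + z_p·σ.
ln(3.11) = 1.135 and ln(5.03) = 1.615; z_{0.1} = -1.282, z_{0.5} = 0.
σ = (1.615 − 1.135)/(0 − (-1.282)) = 0.375.
μ = 1.135 − (-1.282)·0.375 = 1.615.
E[T] = exp(μ + σ²/2) = exp(1.615 + 0.0704) = 5.4 m/s.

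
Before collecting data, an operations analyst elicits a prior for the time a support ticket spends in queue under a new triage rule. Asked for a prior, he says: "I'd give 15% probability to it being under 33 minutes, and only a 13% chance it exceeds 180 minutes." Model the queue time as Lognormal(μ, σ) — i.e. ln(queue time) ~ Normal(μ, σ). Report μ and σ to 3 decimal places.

μ ≈ 4.309, σ ≈ 0.784

If T ~ Lognormal(μ,σ) then ln T ~ Normal(μ,σ), so the p-quantile of ln T is μ + z_p·σ.
ln(33) = 3.497 and ln(180) = 5.193; z_{0.15} = -1.036, z_{0.87} = 1.126.
σ = (5.193 − 3.497)/(1.126 − (-1.036)) = 0.784.
μ = 3.497 − (-1.036)·0.784 = 4.309.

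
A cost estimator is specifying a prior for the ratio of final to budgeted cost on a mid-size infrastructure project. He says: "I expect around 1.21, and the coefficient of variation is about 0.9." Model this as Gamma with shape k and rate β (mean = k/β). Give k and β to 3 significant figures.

k ≈ 1.23, β ≈ 1.02

For Gamma(k, rate β): mean = k/β, variance = k/β², so CV = 1/√k.
CV = 0.9, hence k = 1/CV² = 1.23.
Then β = k/mean = 1.23/1.21 = 1.02.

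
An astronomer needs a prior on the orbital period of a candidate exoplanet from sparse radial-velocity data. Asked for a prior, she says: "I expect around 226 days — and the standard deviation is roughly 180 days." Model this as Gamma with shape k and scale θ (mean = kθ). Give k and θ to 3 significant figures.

k ≈ 1.58, θ ≈ 143

For Gamma(k, scale θ): mean = kθ, variance = kθ², so CV = 1/√k.
CV = SD/mean = 180/226 = 0.7965, hence k = 1/CV² = 1.58.
Then θ = mean/k = 226/1.58 = 143.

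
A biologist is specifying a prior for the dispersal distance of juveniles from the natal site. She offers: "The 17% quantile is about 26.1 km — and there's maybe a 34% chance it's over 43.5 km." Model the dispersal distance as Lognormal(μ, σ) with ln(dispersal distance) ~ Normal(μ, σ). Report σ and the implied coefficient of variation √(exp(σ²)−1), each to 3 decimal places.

σ ≈ 0.374, CV ≈ 0.387

If T ~ Lognormal(μ,σ) then ln T ~ Normal(μ,σ), so the p-quantile of ln T is μ + z_p·σ.
ln(26.1) = 3.262 and ln(43.5) = 3.773; z_{0.17} = -0.9542, z_{0.66} = 0.4125.
σ = (3.773 − 3.262)/(0.4125 − (-0.9542)) = 0.374.
μ = 3.262 − (-0.9542)·0.374 = 3.619.
CV = √(exp(σ²)−1) = √(exp(0.1397)−1) = 0.387.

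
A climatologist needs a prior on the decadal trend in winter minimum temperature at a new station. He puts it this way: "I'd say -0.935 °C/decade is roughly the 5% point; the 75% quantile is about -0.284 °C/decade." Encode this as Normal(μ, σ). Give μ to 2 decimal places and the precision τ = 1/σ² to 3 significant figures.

μ = -0.47, τ = 12.7

The p-quantile of Normal(μ,σ) is μ + z_p·σ, with z_{0.05} = -1.645 and z_{0.75} = 0.6745.
Eliminate σ: μ = (z₂·x₁ − z₁·x₂)/(z₂ − z₁) = (0.6745·-0.935 − (-1.645)·-0.284)/2.319 = -0.47.
Then σ = (x₂ − x₁)/(z₂ − z₁) = (-0.284 − -0.935)/2.319 = 0.28.
Precision τ = 1/σ² = 1/0.2807² = 12.7.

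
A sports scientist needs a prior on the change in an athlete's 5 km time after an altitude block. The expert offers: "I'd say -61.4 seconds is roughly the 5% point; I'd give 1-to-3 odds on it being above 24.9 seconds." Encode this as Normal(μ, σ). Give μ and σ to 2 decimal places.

μ = -0.20, σ = 37.21

The p-quantile of Normal(μ,σ) is μ + z_p·σ, with z_{0.05} = -1.645 and z_{0.75} = 0.6745.
Eliminate σ: μ = (z₂·x₁ − z₁·x₂)/(z₂ − z₁) = (0.6745·-61.4 − (-1.645)·24.9)/2.319 = -0.20.
Then σ = (x₂ − x₁)/(z₂ − z₁) = (24.9 − -61.4)/2.319 = 37.21.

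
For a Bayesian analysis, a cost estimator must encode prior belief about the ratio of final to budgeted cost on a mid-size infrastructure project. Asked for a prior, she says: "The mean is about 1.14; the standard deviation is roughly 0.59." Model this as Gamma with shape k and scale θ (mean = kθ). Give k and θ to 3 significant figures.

For Gamma(k, scale θ): mean = kθ, variance = kθ², so CV = 1/√k.
CV = SD/mean = 0.59/1.14 = 0.5175, hence k = 1/CV² = 3.73.
Then θ = mean/k = 1.14/3.73 = 0.305.

k ≈ 3.73, θ ≈ 0.305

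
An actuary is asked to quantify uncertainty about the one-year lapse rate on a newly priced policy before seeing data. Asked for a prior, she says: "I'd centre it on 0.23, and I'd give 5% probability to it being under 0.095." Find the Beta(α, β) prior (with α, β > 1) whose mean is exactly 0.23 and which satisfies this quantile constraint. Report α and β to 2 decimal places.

α ≈ 4.54, β ≈ 15.21

With mean 0.23 fixed, write α = 0.23s, β = 0.77s where s = α+β.
Need P(θ < 0.095) = 0.05 under Beta(0.23s, 0.77s). Normal approximation: (q−m)/√(m(1−m)/s) ≈ z_{0.05} = -1.64, so s ≈ 0.23·0.77·(-1.64)²/(0.095−0.23)² = 26.3.
At s = 26.3: P(θ<0.095) ≈ 0.027. Adjusting to match 0.05 gives s ≈ 19.75.
So α = 0.23·19.75 ≈ 4.54, β = 0.77·19.75 ≈ 15.21.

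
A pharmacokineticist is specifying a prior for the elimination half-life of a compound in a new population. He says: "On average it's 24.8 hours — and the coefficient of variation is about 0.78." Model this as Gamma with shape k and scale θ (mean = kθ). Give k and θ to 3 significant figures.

k ≈ 1.64, θ ≈ 15.1

For Gamma(k, scale θ): mean = kθ, variance = kθ², so CV = 1/√k.
CV = 0.78, hence k = 1/CV² = 1.64.
Then θ = mean/k = 24.8/1.64 = 15.1.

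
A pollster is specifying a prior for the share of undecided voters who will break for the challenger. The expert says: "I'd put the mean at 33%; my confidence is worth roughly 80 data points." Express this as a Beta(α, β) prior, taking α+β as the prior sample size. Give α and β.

Under the effective-sample-size interpretation, Beta(α, β) has prior mean α/(α+β) and prior sample size α+β.
So α+β = 80 and α/(α+β) = 0.33, giving α = 0.33·80 = 26.4 and β = 80 − 26.4 = 53.6.

α = 26.4, β = 53.6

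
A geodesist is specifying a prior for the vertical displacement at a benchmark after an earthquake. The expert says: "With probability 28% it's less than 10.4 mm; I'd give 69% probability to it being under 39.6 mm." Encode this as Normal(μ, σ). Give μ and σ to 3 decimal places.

The p-quantile of Normal(μ,σ) is μ + z_p·σ, with z_{0.28} = -0.5828 and z_{0.69} = 0.4959.
Eliminate σ: μ = (z₂·x₁ − z₁·x₂)/(z₂ − z₁) = (0.4959·10.4 − (-0.5828)·39.6)/1.079 = 26.177.
Then σ = (x₂ − x₁)/(z₂ − z₁) = (39.6 − 10.4)/1.079 = 27.070.

μ = 26.177, σ = 27.070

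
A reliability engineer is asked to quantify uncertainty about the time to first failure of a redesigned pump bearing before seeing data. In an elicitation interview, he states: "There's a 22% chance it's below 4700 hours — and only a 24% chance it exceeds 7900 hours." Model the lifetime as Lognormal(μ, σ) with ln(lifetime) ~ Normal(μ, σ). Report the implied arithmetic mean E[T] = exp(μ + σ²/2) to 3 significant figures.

E[T] ≈ 6560 hours

If T ~ Lognormal(μ,σ) then ln T ~ Normal(μ,σ), so the p-quantile of ln T is μ + z_p·σ.
ln(4700) = 8.455 and ln(7900) = 8.975; z_{0.22} = -0.7722, z_{0.76} = 0.7063.
σ = (8.975 − 8.455)/(0.7063 − (-0.7722)) = 0.351.
μ = 8.455 − (-0.7722)·0.351 = 8.727.
E[T] = exp(μ + σ²/2) = exp(8.727 + 0.0617) = 6560 hours.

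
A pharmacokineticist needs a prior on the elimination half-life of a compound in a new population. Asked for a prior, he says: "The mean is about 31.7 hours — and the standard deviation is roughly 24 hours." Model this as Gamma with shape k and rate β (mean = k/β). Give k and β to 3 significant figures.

For Gamma(k, rate β): mean = k/β, variance = k/β², so CV = 1/√k.
CV = SD/mean = 24/31.7 = 0.7571, hence k = 1/CV² = 1.74.
Then β = k/mean = 1.74/31.7 = 0.055.

k ≈ 1.74, β ≈ 0.055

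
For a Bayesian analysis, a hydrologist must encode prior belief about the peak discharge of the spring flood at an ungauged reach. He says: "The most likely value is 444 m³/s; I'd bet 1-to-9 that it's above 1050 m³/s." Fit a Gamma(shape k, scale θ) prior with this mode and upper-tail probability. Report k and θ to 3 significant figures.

k ≈ 3.6, θ ≈ 171

Gamma(k,θ) with k>1 has mode (k−1)θ, so θ = 444/(k−1).
Need P(X < 1050) = 0.9 with θ tied to k this way. Start at k = 2, θ = 444: P(X<1050) ≈ 0.684.
Too low — raise k to concentrate. Iterating converges to k ≈ 3.6.
Then θ = 444/(3.6−1) ≈ 171.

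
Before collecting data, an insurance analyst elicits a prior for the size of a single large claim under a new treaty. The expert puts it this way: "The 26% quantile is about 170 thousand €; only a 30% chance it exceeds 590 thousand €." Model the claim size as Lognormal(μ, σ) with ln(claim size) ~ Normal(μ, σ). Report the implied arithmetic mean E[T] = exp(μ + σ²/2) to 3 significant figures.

If T ~ Lognormal(μ,σ) then ln T ~ Normal(μ,σ), so the p-quantile of ln T is μ + z_p·σ.
ln(170) = 5.136 and ln(590) = 6.38; z_{0.26} = -0.6433, z_{0.7} = 0.5244.
σ = (6.38 − 5.136)/(0.5244 − (-0.6433)) = 1.066.
μ = 5.136 − (-0.6433)·1.066 = 5.821.
E[T] = exp(μ + σ²/2) = exp(5.821 + 0.5677) = 595 thousand €.

E[T] ≈ 595 thousand €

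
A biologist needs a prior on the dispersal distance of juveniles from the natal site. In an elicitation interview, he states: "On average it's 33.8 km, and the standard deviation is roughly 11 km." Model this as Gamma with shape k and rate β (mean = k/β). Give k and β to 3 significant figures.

For Gamma(k, rate β): mean = k/β, variance = k/β², so CV = 1/√k.
CV = SD/mean = 11/33.8 = 0.3254, hence k = 1/CV² = 9.44.
Then β = k/mean = 9.44/33.8 = 0.279.

k ≈ 9.44, β ≈ 0.279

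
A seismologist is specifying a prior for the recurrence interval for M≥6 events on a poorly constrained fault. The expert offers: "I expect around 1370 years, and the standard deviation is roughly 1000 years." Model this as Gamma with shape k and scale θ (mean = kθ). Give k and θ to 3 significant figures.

k ≈ 1.88, θ ≈ 730

For Gamma(k, scale θ): mean = kθ, variance = kθ², so CV = 1/√k.
CV = SD/mean = 1000/1370 = 0.7299, hence k = 1/CV² = 1.88.
Then θ = mean/k = 1370/1.88 = 730.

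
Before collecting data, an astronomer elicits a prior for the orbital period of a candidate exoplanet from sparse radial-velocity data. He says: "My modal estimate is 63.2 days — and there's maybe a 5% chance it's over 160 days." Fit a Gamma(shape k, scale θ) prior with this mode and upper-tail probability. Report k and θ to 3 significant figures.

k ≈ 4.14, θ ≈ 20.1

Gamma(k,θ) with k>1 has mode (k−1)θ, so θ = 63.2/(k−1).
Need P(X < 160) = 0.95 with θ tied to k this way. Start at k = 2, θ = 63.2: P(X<160) ≈ 0.719.
Too low — raise k to concentrate. Iterating converges to k ≈ 4.14.
Then θ = 63.2/(4.14−1) ≈ 20.1.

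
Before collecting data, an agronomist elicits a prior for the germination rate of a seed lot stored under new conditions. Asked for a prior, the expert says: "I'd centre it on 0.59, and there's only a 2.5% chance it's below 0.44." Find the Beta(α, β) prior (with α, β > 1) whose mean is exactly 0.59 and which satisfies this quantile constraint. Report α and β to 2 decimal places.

α ≈ 24.86, β ≈ 17.28

With mean 0.59 fixed, write α = 0.59s, β = 0.41s where s = α+β.
Need P(θ < 0.44) = 0.025 under Beta(0.59s, 0.41s). Normal approximation: (q−m)/√(m(1−m)/s) ≈ z_{0.025} = -1.96, so s ≈ 0.59·0.41·(-1.96)²/(0.44−0.59)² = 41.3.
At s = 41.3: P(θ<0.44) ≈ 0.026. Adjusting to match 0.025 gives s ≈ 42.14.
So α = 0.59·42.14 ≈ 24.86, β = 0.41·42.14 ≈ 17.28.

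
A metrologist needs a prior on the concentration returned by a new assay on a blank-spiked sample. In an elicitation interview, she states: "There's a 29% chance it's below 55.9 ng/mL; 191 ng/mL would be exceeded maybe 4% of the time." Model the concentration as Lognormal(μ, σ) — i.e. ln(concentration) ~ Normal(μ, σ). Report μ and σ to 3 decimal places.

If T ~ Lognormal(μ,σ) then ln T ~ Normal(μ,σ), so the p-quantile of ln T is μ + z_p·σ.
ln(55.9) = 4.024 and ln(191) = 5.252; z_{0.29} = -0.5534, z_{0.96} = 1.751.
σ = (5.252 − 4.024)/(1.751 − (-0.5534)) = 0.533.
μ = 4.024 − (-0.5534)·0.533 = 4.319.

μ ≈ 4.319, σ ≈ 0.533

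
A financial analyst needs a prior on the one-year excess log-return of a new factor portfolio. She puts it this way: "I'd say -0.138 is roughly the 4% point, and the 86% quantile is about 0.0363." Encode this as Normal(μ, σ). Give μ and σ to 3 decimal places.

The p-quantile of Normal(μ,σ) is μ + z_p·σ, with z_{0.04} = -1.751 and z_{0.86} = 1.08.
Eliminate σ: μ = (z₂·x₁ − z₁·x₂)/(z₂ − z₁) = (1.08·-0.138 − (-1.751)·0.0363)/2.831 = -0.030.
Then σ = (x₂ − x₁)/(z₂ − z₁) = (0.0363 − -0.138)/2.831 = 0.062.

μ = -0.030, σ = 0.062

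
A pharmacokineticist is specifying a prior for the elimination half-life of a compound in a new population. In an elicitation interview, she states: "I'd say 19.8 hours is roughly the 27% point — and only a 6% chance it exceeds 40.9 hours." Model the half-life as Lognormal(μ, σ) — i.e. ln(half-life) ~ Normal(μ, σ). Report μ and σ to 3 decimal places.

μ ≈ 3.191, σ ≈ 0.335

If T ~ Lognormal(μ,σ) then ln T ~ Normal(μ,σ), so the p-quantile of ln T is μ + z_p·σ.
ln(19.8) = 2.986 and ln(40.9) = 3.711; z_{0.27} = -0.6128, z_{0.94} = 1.555.
σ = (3.711 − 2.986)/(1.555 − (-0.6128)) = 0.335.
μ = 2.986 − (-0.6128)·0.335 = 3.191.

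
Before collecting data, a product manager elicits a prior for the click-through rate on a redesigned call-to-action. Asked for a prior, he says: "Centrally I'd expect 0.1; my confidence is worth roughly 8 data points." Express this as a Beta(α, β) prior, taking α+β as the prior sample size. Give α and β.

Under the effective-sample-size interpretation, Beta(α, β) has prior mean α/(α+β) and prior sample size α+β.
So α+β = 8 and α/(α+β) = 0.1, giving α = 0.1·8 = 0.8 and β = 8 − 0.8 = 7.2.

α = 0.8, β = 7.2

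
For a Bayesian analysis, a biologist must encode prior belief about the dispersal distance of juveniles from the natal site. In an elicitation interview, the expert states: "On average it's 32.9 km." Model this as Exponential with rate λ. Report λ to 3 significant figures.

λ ≈ 0.0304

Exponential mean = 1/λ, so λ = 1/32.9 = 0.0304.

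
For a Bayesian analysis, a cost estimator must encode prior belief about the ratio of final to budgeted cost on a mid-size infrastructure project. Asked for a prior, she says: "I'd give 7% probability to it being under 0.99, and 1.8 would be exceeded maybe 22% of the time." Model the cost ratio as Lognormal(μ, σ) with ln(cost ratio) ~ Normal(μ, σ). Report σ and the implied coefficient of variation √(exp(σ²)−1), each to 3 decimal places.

σ ≈ 0.266, CV ≈ 0.271

If T ~ Lognormal(μ,σ) then ln T ~ Normal(μ,σ), so the p-quantile of ln T is μ + z_p·σ.
ln(0.99) = -0.01005 and ln(1.8) = 0.5878; z_{0.07} = -1.476, z_{0.78} = 0.7722.
σ = (0.5878 − -0.01005)/(0.7722 − (-1.476)) = 0.266.
μ = -0.01005 − (-1.476)·0.266 = 0.382.
CV = √(exp(σ²)−1) = √(exp(0.0707)−1) = 0.271.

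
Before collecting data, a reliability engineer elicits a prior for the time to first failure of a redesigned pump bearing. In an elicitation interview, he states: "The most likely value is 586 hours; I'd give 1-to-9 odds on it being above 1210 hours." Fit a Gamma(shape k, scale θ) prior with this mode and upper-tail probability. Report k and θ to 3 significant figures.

Gamma(k,θ) with k>1 has mode (k−1)θ, so θ = 586/(k−1).
Need P(X < 1210) = 0.9 with θ tied to k this way. Start at k = 2, θ = 586: P(X<1210) ≈ 0.611.
Too low — raise k to concentrate. Iterating converges to k ≈ 4.65.
Then θ = 586/(4.65−1) ≈ 160.

k ≈ 4.65, θ ≈ 160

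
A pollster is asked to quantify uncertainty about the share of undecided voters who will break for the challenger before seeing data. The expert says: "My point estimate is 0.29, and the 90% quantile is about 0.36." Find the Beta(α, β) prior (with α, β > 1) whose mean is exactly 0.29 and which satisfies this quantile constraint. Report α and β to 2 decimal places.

With mean 0.29 fixed, write α = 0.29s, β = 0.71s where s = α+β.
Need P(θ < 0.36) = 0.9 under Beta(0.29s, 0.71s). Normal approximation: (q−m)/√(m(1−m)/s) ≈ z_{0.9} = 1.28, so s ≈ 0.29·0.71·(1.28)²/(0.36−0.29)² = 69.0.
At s = 69.0: P(θ<0.36) ≈ 0.897. Adjusting to match 0.9 gives s ≈ 71.05.
So α = 0.29·71.05 ≈ 20.60, β = 0.71·71.05 ≈ 50.44.

α ≈ 20.60, β ≈ 50.44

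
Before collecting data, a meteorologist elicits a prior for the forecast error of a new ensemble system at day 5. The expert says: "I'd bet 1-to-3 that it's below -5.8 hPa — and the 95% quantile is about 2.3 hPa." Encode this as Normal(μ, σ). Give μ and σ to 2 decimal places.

The p-quantile of Normal(μ,σ) is μ + z_p·σ, with z_{0.25} = -0.6745 and z_{0.95} = 1.645.
Eliminate σ: μ = (z₂·x₁ − z₁·x₂)/(z₂ − z₁) = (1.645·-5.8 − (-0.6745)·2.3)/2.319 = -3.44.
Then σ = (x₂ − x₁)/(z₂ − z₁) = (2.3 − -5.8)/2.319 = 3.49.

μ = -3.44, σ = 3.49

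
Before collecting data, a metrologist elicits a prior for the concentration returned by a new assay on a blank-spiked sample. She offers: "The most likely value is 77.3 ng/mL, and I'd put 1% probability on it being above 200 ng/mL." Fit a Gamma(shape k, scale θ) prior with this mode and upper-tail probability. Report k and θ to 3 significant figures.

k ≈ 6.15, θ ≈ 15

Gamma(k,θ) with k>1 has mode (k−1)θ, so θ = 77.3/(k−1).
Need P(X < 200) = 0.99 with θ tied to k this way. Start at k = 2, θ = 77.3: P(X<200) ≈ 0.730.
Too low — raise k to concentrate. Iterating converges to k ≈ 6.15.
Then θ = 77.3/(6.15−1) ≈ 15.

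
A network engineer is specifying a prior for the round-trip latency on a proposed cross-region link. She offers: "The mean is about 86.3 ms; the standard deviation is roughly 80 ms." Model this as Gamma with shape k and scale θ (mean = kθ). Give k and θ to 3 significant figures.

For Gamma(k, scale θ): mean = kθ, variance = kθ², so CV = 1/√k.
CV = SD/mean = 80/86.3 = 0.927, hence k = 1/CV² = 1.16.
Then θ = mean/k = 86.3/1.16 = 74.2.

k ≈ 1.16, θ ≈ 74.2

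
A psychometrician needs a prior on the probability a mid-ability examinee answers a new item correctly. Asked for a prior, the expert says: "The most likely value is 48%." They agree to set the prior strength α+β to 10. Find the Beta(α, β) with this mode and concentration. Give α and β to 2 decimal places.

α = 4.84, β = 5.16

For α,β > 1 the Beta mode is (α−1)/(α+β−2). With α+β = 10, the mode is (α−1)/8.
Set (α−1)/8 = 0.48 → α = 1 + 0.48·8 = 4.84.
β = 10 − α = 5.16.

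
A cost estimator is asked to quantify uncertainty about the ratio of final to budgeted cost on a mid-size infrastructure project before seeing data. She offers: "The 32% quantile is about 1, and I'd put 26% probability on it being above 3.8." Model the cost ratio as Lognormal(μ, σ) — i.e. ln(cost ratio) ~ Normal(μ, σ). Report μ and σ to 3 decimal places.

μ ≈ 0.562, σ ≈ 1.202

If T ~ Lognormal(μ,σ) then ln T ~ Normal(μ,σ), so the p-quantile of ln T is μ + z_p·σ.
ln(1) = 0 and ln(3.8) = 1.335; z_{0.32} = -0.4677, z_{0.74} = 0.6433.
σ = (1.335 − 0)/(0.6433 − (-0.4677)) = 1.202.
μ = 0 − (-0.4677)·1.202 = 0.562.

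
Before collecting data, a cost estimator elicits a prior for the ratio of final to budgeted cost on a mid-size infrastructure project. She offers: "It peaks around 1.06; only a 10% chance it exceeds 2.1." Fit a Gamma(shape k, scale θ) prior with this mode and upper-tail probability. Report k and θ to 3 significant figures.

k ≈ 5.1, θ ≈ 0.259

Gamma(k,θ) with k>1 has mode (k−1)θ, so θ = 1.06/(k−1).
Need P(X < 2.1) = 0.9 with θ tied to k this way. Start at k = 2, θ = 1.06: P(X<2.1) ≈ 0.589.
Too low — raise k to concentrate. Iterating converges to k ≈ 5.1.
Then θ = 1.06/(5.1−1) ≈ 0.259.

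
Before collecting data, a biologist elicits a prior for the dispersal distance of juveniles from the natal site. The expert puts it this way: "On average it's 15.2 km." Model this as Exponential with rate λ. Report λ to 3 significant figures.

λ ≈ 0.0658

Exponential mean = 1/λ, so λ = 1/15.2 = 0.0658.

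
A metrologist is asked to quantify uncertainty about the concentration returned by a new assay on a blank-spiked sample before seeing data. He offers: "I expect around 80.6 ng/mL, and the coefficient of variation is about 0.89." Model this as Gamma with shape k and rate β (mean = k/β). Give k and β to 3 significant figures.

For Gamma(k, rate β): mean = k/β, variance = k/β², so CV = 1/√k.
CV = 0.89, hence k = 1/CV² = 1.26.
Then β = k/mean = 1.26/80.6 = 0.0157.

k ≈ 1.26, β ≈ 0.0157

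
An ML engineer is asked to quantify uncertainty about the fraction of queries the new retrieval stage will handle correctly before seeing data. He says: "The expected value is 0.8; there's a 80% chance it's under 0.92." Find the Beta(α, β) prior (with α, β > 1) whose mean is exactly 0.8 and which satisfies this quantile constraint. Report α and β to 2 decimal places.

With mean 0.8 fixed, write α = 0.8s, β = 0.2s where s = α+β.
Need P(θ < 0.92) = 0.8 under Beta(0.8s, 0.2s). Normal approximation: (q−m)/√(m(1−m)/s) ≈ z_{0.8} = 0.842, so s ≈ 0.8·0.2·(0.842)²/(0.92−0.8)² = 7.9.
At s = 7.9: P(θ<0.92) ≈ 0.800. Adjusting to match 0.8 gives s ≈ 7.87.
So α = 0.8·7.87 ≈ 6.29, β = 0.2·7.87 ≈ 1.57.

α ≈ 6.29, β ≈ 1.57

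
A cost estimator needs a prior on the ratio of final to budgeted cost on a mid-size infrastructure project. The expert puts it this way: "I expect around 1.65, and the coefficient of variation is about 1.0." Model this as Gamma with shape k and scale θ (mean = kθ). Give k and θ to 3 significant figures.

For Gamma(k, scale θ): mean = kθ, variance = kθ², so CV = 1/√k.
CV = 1.0, hence k = 1/CV² = 1.
Then θ = mean/k = 1.65/1 = 1.65.

k ≈ 1, θ ≈ 1.65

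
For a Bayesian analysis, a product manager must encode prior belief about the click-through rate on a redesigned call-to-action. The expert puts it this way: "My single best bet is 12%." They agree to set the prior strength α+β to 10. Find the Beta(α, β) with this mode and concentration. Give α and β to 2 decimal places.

For α,β > 1 the Beta mode is (α−1)/(α+β−2). With α+β = 10, the mode is (α−1)/8.
Set (α−1)/8 = 0.12 → α = 1 + 0.12·8 = 1.96.
β = 10 − α = 8.04.

α = 1.96, β = 8.04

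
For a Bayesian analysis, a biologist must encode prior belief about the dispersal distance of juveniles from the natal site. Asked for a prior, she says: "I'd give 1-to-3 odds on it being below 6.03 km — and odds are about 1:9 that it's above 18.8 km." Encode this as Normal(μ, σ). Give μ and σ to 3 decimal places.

μ = 10.433, σ = 6.528

The p-quantile of Normal(μ,σ) is μ + z_p·σ, with z_{0.25} = -0.6745 and z_{0.9} = 1.282.
Eliminate σ: μ = (z₂·x₁ − z₁·x₂)/(z₂ − z₁) = (1.282·6.03 − (-0.6745)·18.8)/1.956 = 10.433.
Then σ = (x₂ − x₁)/(z₂ − z₁) = (18.8 − 6.03)/1.956 = 6.528.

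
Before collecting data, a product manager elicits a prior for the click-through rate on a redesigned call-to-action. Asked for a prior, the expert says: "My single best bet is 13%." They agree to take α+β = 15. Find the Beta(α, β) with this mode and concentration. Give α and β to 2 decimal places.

α = 2.69, β = 12.31

For α,β > 1 the Beta mode is (α−1)/(α+β−2). With α+β = 15, the mode is (α−1)/13.
Set (α−1)/13 = 0.13 → α = 1 + 0.13·13 = 2.69.
β = 15 − α = 12.31.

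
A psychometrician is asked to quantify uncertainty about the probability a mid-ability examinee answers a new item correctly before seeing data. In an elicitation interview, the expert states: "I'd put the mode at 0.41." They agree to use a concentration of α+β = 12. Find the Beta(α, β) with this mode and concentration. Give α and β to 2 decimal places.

For α,β > 1 the Beta mode is (α−1)/(α+β−2). With α+β = 12, the mode is (α−1)/10.
Set (α−1)/10 = 0.41 → α = 1 + 0.41·10 = 5.10.
β = 12 − α = 6.90.

α = 5.10, β = 6.90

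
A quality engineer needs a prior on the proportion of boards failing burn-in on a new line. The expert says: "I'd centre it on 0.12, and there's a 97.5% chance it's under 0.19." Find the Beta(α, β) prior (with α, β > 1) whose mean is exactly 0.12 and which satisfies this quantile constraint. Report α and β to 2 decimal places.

α ≈ 12.04, β ≈ 88.27

With mean 0.12 fixed, write α = 0.12s, β = 0.88s where s = α+β.
Need P(θ < 0.19) = 0.975 under Beta(0.12s, 0.88s). Normal approximation: (q−m)/√(m(1−m)/s) ≈ z_{0.975} = 1.96, so s ≈ 0.12·0.88·(1.96)²/(0.19−0.12)² = 82.8.
At s = 82.8: P(θ<0.19) ≈ 0.964. Adjusting to match 0.975 gives s ≈ 100.31.
So α = 0.12·100.31 ≈ 12.04, β = 0.88·100.31 ≈ 88.27.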